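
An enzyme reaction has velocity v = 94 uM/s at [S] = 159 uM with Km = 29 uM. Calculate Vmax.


Vmax = v * (Km + [S]) / [S]
Vmax = 94 * (29 + 159) / 159
Vmax = 111.1447 uM/s

111.1447 uM/s


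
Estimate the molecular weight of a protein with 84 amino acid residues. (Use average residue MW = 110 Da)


MW = n_residues * 110 Da
MW = 84 * 110
MW = 9240 Da

9240 Da


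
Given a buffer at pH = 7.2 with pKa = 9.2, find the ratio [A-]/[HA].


[A-]/[HA] = 10^(pH - pKa)
= 10^(7.2 - 9.2)
= 0.01

0.01


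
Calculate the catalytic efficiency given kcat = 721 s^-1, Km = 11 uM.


Catalytic efficiency = kcat / Km
= 721 / 11
= 65.5455 uM^-1*s^-1

65.5455 uM^-1*s^-1


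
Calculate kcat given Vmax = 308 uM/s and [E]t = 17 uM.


kcat = Vmax / [E]t
kcat = 308 / 17
kcat = 18.1176 s^-1

18.1176 s^-1


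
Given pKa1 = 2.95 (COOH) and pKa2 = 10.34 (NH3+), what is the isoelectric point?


pI = (pKa1 + pKa2) / 2
pI = (2.95 + 10.34) / 2
pI = 6.645

6.645


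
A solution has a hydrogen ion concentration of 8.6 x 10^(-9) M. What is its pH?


pH = -log10([H+])
pH = -log10(8.6 x 10^(-9))
pH = 8.0655

8.0655


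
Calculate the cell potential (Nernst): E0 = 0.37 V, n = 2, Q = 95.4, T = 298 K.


E = E0 - (RT/nF) * ln(Q)
E = 0.37 - (8.314 * 298 / (2 * 96485)) * ln(95.4)
E = 0.3115 V

0.3115 V


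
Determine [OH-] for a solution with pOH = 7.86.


[OH-] = 10^(-pOH)
[OH-] = 10^(-7.86)
[OH-] = 1.380e-08 M

1.380e-08 M


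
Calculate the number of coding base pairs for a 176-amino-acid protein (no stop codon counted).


Each amino acid = 1 codon = 3 bp
bp = 176 * 3 = 528 bp

528 bp


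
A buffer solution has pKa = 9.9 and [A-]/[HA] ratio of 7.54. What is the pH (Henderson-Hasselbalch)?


pH = pKa + log10([A-]/[HA])
pH = 9.9 + log10(7.54)
pH = 10.7774

10.7774


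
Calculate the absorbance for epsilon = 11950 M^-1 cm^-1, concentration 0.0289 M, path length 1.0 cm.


A = epsilon * c * l
A = 11950 * 0.0289 * 1.0
A = 345.355

345.355


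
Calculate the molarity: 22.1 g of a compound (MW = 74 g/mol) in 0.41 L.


C = (mass / MW) / volume
C = (22.1 / 74) / 0.41
C = 0.7284 M

0.7284 M


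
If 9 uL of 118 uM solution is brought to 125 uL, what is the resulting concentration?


C2 = C1 * V1 / V2
C2 = 118 * 9 / 125
C2 = 8.496 uM

8.496 uM


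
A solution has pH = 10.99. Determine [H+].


[H+] = 10^(-pH)
[H+] = 10^(-10.99)
[H+] = 1.023e-11 M

1.023e-11 M


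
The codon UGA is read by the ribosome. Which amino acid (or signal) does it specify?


Standard genetic code lookup.
Codon UGA -> Stop

Stop


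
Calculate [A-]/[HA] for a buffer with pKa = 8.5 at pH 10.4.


[A-]/[HA] = 10^(pH - pKa)
= 10^(10.4 - 8.5)
= 79.4328

79.4328


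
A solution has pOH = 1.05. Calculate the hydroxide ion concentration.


[OH-] = 10^(-pOH)
[OH-] = 10^(-1.05)
[OH-] = 0.0891 M

0.0891 M


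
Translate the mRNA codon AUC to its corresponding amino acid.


Standard genetic code lookup.
Codon AUC -> Ile

Ile


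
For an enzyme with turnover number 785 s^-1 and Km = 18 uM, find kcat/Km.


Catalytic efficiency = kcat / Km
= 785 / 18
= 43.6111 uM^-1*s^-1

43.6111 uM^-1*s^-1


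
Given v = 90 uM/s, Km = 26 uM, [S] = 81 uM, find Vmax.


Vmax = v * (Km + [S]) / [S]
Vmax = 90 * (26 + 81) / 81
Vmax = 118.8889 uM/s

118.8889 uM/s


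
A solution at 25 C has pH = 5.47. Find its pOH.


pOH = 14 - pH
pOH = 14 - 5.47
pOH = 8.53

8.53


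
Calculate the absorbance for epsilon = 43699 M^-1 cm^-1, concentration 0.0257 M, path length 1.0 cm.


A = epsilon * c * l
A = 43699 * 0.0257 * 1.0
A = 1123.0643

1123.0643


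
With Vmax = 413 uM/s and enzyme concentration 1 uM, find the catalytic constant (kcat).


kcat = Vmax / [E]t
kcat = 413 / 1
kcat = 413.0 s^-1

413.0 s^-1


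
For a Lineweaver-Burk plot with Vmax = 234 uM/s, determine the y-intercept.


y-intercept = 1/Vmax
= 1/234
= 0.0043 s/uM

0.0043 s/uM


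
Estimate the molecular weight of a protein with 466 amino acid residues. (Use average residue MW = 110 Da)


MW = n_residues * 110 Da
MW = 466 * 110
MW = 51260 Da

51260 Da


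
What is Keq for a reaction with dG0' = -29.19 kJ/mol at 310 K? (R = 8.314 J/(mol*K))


Keq = exp(-dG0 * 1000 / (R * T))
Keq = exp(-(-29.19) * 1000 / (8.314 * 310))
Keq = 82919.8951

82919.8951


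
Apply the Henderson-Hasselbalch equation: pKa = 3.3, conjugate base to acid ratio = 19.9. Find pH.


pH = pKa + log10([A-]/[HA])
pH = 3.3 + log10(19.9)
pH = 4.5989

4.5989


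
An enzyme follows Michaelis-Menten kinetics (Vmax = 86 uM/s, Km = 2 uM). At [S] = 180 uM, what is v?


v = Vmax * [S] / (Km + [S])
v = 86 * 180 / (2 + 180)
v = 85.0549 uM/s

85.0549 uM/s


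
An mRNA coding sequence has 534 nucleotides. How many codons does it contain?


codons = nucleotides / 3
codons = 534 / 3 = 178

178


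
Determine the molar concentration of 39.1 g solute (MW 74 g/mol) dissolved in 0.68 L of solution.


C = (mass / MW) / volume
C = (39.1 / 74) / 0.68
C = 0.777 M

0.777 M


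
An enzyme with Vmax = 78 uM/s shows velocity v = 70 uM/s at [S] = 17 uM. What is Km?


Km = [S] * (Vmax - v) / v
Km = 17 * (78 - 70) / 70
Km = 1.9429 uM

1.9429 uM


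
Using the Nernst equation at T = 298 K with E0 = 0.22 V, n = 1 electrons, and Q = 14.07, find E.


E = E0 - (RT/nF) * ln(Q)
E = 0.22 - (8.314 * 298 / (1 * 96485)) * ln(14.07)
E = 0.1521 V

0.1521 V


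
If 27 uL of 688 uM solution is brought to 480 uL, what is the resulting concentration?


C2 = C1 * V1 / V2
C2 = 688 * 27 / 480
C2 = 38.7 uM

38.7 uM


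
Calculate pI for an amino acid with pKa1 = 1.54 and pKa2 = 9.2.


pI = (pKa1 + pKa2) / 2
pI = (1.54 + 9.2) / 2
pI = 5.37

5.37


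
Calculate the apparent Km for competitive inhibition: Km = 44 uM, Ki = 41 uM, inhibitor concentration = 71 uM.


Km_app = Km * (1 + [I]/Ki)
Km_app = 44 * (1 + 71/41)
Km_app = 120.1951 uM

120.1951 uM


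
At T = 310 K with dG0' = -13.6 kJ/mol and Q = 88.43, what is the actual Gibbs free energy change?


dG = dG0' + RT * ln(Q) / 1000
dG = -13.6 + 8.314 * 310 * ln(88.43) / 1000
dG = -2.0478 kJ/mol

-2.0478 kJ/mol


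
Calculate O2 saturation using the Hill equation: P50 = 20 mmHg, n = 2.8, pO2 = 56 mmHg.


Y = pO2^n / (P50^n + pO2^n)
Y = 56^2.8 / (20^2.8 + 56^2.8)
Y = 94.7%

94.7%


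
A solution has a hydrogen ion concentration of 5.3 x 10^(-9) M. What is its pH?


pH = -log10([H+])
pH = -log10(5.3 x 10^(-9))
pH = 8.2757

8.2757


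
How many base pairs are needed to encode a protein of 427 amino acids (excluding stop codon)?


Each amino acid = 1 codon = 3 bp
bp = 427 * 3 = 1281 bp

1281 bp


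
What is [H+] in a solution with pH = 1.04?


[H+] = 10^(-pH)
[H+] = 10^(-1.04)
[H+] = 0.0912 M

0.0912 M


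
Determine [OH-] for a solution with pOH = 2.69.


[OH-] = 10^(-pOH)
[OH-] = 10^(-2.69)
[OH-] = 0.002 M

0.002 M


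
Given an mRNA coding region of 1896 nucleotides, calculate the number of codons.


codons = nucleotides / 3
codons = 1896 / 3 = 632

632


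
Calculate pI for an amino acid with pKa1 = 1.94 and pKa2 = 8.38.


pI = (pKa1 + pKa2) / 2
pI = (1.94 + 8.38) / 2
pI = 5.16

5.16


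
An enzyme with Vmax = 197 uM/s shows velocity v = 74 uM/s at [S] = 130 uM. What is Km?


Km = [S] * (Vmax - v) / v
Km = 130 * (197 - 74) / 74
Km = 216.0811 uM

216.0811 uM


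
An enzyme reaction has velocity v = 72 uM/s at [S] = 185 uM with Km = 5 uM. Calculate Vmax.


Vmax = v * (Km + [S]) / [S]
Vmax = 72 * (5 + 185) / 185
Vmax = 73.9459 uM/s

73.9459 uM/s


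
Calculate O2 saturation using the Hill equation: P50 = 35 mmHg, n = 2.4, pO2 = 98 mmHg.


Y = pO2^n / (P50^n + pO2^n)
Y = 98^2.4 / (35^2.4 + 98^2.4)
Y = 92.21%

92.21%


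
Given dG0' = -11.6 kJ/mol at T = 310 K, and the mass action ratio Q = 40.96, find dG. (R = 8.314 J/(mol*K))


dG = dG0' + RT * ln(Q) / 1000
dG = -11.6 + 8.314 * 310 * ln(40.96) / 1000
dG = -2.0314 kJ/mol

-2.0314 kJ/mol


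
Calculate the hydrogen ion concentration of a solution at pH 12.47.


[H+] = 10^(-pH)
[H+] = 10^(-12.47)
[H+] = 3.388e-13 M

3.388e-13 M


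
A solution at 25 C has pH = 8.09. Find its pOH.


pOH = 14 - pH
pOH = 14 - 8.09
pOH = 5.91

5.91


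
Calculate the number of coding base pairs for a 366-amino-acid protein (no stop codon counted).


Each amino acid = 1 codon = 3 bp
bp = 366 * 3 = 1098 bp

1098 bp


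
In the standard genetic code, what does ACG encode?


Standard genetic code lookup.
Codon ACG -> Thr

Thr


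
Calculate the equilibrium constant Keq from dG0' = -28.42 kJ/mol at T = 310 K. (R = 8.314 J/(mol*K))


Keq = exp(-dG0 * 1000 / (R * T))
Keq = exp(-(-28.42) * 1000 / (8.314 * 310))
Keq = 61504.9333

61504.9333


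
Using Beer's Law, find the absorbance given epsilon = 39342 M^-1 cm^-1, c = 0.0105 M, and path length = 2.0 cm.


A = epsilon * c * l
A = 39342 * 0.0105 * 2.0
A = 826.182

826.182


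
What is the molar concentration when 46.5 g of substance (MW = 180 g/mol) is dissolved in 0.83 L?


C = (mass / MW) / volume
C = (46.5 / 180) / 0.83
C = 0.3112 M

0.3112 M


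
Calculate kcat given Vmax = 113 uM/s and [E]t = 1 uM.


kcat = Vmax / [E]t
kcat = 113 / 1
kcat = 113.0 s^-1

113.0 s^-1


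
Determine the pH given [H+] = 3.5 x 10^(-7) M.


pH = -log10([H+])
pH = -log10(3.5 x 10^(-7))
pH = 6.4559

6.4559


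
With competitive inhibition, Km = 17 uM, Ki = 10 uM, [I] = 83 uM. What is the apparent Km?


Km_app = Km * (1 + [I]/Ki)
Km_app = 17 * (1 + 83/10)
Km_app = 158.1 uM

158.1 uM


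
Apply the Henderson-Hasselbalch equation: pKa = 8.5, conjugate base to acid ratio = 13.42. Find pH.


pH = pKa + log10([A-]/[HA])
pH = 8.5 + log10(13.42)
pH = 9.6278

9.6278


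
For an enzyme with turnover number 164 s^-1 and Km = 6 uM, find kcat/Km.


Catalytic efficiency = kcat / Km
= 164 / 6
= 27.3333 uM^-1*s^-1

27.3333 uM^-1*s^-1


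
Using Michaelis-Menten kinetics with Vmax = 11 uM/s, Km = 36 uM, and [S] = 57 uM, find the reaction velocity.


v = Vmax * [S] / (Km + [S])
v = 11 * 57 / (36 + 57)
v = 6.7419 uM/s

6.7419 uM/s


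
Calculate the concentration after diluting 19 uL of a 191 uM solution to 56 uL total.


C2 = C1 * V1 / V2
C2 = 191 * 19 / 56
C2 = 64.8036 uM

64.8036 uM


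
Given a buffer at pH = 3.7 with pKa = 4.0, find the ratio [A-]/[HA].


[A-]/[HA] = 10^(pH - pKa)
= 10^(3.7 - 4.0)
= 0.5012

0.5012


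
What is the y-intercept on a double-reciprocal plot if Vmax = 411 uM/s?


y-intercept = 1/Vmax
= 1/411
= 0.0024 s/uM

0.0024 s/uM


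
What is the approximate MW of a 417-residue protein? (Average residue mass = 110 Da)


MW = n_residues * 110 Da
MW = 417 * 110
MW = 45870 Da

45870 Da


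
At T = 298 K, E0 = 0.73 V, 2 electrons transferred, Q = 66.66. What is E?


E = E0 - (RT/nF) * ln(Q)
E = 0.73 - (8.314 * 298 / (2 * 96485)) * ln(66.66)
E = 0.6761 V

0.6761 V


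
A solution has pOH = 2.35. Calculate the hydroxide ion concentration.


[OH-] = 10^(-pOH)
[OH-] = 10^(-2.35)
[OH-] = 0.0045 M

0.0045 M


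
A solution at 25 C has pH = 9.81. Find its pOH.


pOH = 14 - pH
pOH = 14 - 9.81
pOH = 4.19

4.19


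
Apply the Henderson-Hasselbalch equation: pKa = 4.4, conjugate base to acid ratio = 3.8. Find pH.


pH = pKa + log10([A-]/[HA])
pH = 4.4 + log10(3.8)
pH = 4.9798

4.9798


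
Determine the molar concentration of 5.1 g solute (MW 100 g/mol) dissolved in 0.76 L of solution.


C = (mass / MW) / volume
C = (5.1 / 100) / 0.76
C = 0.0671 M

0.0671 M


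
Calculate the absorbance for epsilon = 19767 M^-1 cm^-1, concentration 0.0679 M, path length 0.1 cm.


A = epsilon * c * l
A = 19767 * 0.0679 * 0.1
A = 134.2179

134.2179


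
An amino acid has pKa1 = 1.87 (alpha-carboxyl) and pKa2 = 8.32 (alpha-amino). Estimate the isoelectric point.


pI = (pKa1 + pKa2) / 2
pI = (1.87 + 8.32) / 2
pI = 5.095

5.095


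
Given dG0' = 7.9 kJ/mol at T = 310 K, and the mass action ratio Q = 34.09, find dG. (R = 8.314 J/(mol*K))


dG = dG0' + RT * ln(Q) / 1000
dG = 7.9 + 8.314 * 310 * ln(34.09) / 1000
dG = 16.9954 kJ/mol

16.9954 kJ/mol


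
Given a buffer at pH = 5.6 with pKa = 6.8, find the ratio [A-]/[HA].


[A-]/[HA] = 10^(pH - pKa)
= 10^(5.6 - 6.8)
= 0.0631

0.0631


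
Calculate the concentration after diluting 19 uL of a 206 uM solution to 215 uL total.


C2 = C1 * V1 / V2
C2 = 206 * 19 / 215
C2 = 18.2047 uM

18.2047 uM


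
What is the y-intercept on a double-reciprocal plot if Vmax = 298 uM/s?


y-intercept = 1/Vmax
= 1/298
= 0.0034 s/uM

0.0034 s/uM


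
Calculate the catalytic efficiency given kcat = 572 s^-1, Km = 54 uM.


Catalytic efficiency = kcat / Km
= 572 / 54
= 10.5926 uM^-1*s^-1

10.5926 uM^-1*s^-1


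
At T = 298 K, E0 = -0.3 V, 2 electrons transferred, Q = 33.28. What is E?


E = E0 - (RT/nF) * ln(Q)
E = -0.3 - (8.314 * 298 / (2 * 96485)) * ln(33.28)
E = -0.345 V

-0.345 V


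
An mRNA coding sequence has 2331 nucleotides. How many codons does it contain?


codons = nucleotides / 3
codons = 2331 / 3 = 777

777


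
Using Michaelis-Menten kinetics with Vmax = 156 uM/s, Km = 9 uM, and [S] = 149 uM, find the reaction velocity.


v = Vmax * [S] / (Km + [S])
v = 156 * 149 / (9 + 149)
v = 147.1139 uM/s

147.1139 uM/s


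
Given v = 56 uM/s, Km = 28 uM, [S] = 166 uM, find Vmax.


Vmax = v * (Km + [S]) / [S]
Vmax = 56 * (28 + 166) / 166
Vmax = 65.4458 uM/s

65.4458 uM/s


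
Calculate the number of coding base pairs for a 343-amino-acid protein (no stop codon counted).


Each amino acid = 1 codon = 3 bp
bp = 343 * 3 = 1029 bp

1029 bp


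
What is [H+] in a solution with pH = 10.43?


[H+] = 10^(-pH)
[H+] = 10^(-10.43)
[H+] = 3.715e-11 M

3.715e-11 M


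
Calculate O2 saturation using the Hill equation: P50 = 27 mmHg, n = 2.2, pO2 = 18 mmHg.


Y = pO2^n / (P50^n + pO2^n)
Y = 18^2.2 / (27^2.2 + 18^2.2)
Y = 29.07%

29.07%


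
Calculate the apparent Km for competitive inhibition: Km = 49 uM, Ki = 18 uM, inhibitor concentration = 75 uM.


Km_app = Km * (1 + [I]/Ki)
Km_app = 49 * (1 + 75/18)
Km_app = 253.1667 uM

253.1667 uM


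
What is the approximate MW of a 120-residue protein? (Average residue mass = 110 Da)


MW = n_residues * 110 Da
MW = 120 * 110
MW = 13200 Da

13200 Da


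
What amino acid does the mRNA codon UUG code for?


Standard genetic code lookup.
Codon UUG -> Leu

Leu


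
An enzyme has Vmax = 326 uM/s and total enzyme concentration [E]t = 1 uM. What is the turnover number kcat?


kcat = Vmax / [E]t
kcat = 326 / 1
kcat = 326.0 s^-1

326.0 s^-1


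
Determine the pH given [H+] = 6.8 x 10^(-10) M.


pH = -log10([H+])
pH = -log10(6.8 x 10^(-10))
pH = 9.1675

9.1675


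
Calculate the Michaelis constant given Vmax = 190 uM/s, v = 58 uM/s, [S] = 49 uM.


Km = [S] * (Vmax - v) / v
Km = 49 * (190 - 58) / 58
Km = 111.5172 uM

111.5172 uM


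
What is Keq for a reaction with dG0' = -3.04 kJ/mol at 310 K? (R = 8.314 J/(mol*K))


Keq = exp(-dG0 * 1000 / (R * T))
Keq = exp(-(-3.04) * 1000 / (8.314 * 310))
Keq = 3.2528

3.2528


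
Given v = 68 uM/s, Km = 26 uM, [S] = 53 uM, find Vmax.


Vmax = v * (Km + [S]) / [S]
Vmax = 68 * (26 + 53) / 53
Vmax = 101.3585 uM/s

101.3585 uM/s


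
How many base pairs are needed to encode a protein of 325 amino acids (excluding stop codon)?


Each amino acid = 1 codon = 3 bp
bp = 325 * 3 = 975 bp

975 bp


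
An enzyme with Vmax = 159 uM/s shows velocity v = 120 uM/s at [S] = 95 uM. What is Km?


Km = [S] * (Vmax - v) / v
Km = 95 * (159 - 120) / 120
Km = 30.875 uM

30.875 uM


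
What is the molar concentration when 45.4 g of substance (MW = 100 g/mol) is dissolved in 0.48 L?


C = (mass / MW) / volume
C = (45.4 / 100) / 0.48
C = 0.9458 M

0.9458 M


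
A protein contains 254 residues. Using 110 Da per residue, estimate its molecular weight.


MW = n_residues * 110 Da
MW = 254 * 110
MW = 27940 Da

27940 Da


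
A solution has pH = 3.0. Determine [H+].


[H+] = 10^(-pH)
[H+] = 10^(-3.0)
[H+] = 0.001 M

0.001 M


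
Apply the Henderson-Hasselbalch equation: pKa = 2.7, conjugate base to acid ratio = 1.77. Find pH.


pH = pKa + log10([A-]/[HA])
pH = 2.7 + log10(1.77)
pH = 2.948

2.948


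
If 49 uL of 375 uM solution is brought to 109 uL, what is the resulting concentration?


C2 = C1 * V1 / V2
C2 = 375 * 49 / 109
C2 = 168.578 uM

168.578 uM


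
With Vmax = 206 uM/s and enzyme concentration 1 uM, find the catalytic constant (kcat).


kcat = Vmax / [E]t
kcat = 206 / 1
kcat = 206.0 s^-1

206.0 s^-1


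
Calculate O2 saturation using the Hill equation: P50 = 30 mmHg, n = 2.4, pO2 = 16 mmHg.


Y = pO2^n / (P50^n + pO2^n)
Y = 16^2.4 / (30^2.4 + 16^2.4)
Y = 18.11%

18.11%


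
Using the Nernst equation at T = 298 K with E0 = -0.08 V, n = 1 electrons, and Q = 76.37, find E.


E = E0 - (RT/nF) * ln(Q)
E = -0.08 - (8.314 * 298 / (1 * 96485)) * ln(76.37)
E = -0.1913 V

-0.1913 V


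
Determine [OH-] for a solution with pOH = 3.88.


[OH-] = 10^(-pOH)
[OH-] = 10^(-3.88)
[OH-] = 1.318e-04 M

1.318e-04 M


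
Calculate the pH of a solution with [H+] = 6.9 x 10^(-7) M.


pH = -log10([H+])
pH = -log10(6.9 x 10^(-7))
pH = 6.1612

6.1612


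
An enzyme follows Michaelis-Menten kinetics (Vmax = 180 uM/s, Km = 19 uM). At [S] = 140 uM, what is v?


v = Vmax * [S] / (Km + [S])
v = 180 * 140 / (19 + 140)
v = 158.4906 uM/s

158.4906 uM/s


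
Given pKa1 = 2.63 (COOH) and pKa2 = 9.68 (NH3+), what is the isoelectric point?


pI = (pKa1 + pKa2) / 2
pI = (2.63 + 9.68) / 2
pI = 6.155

6.155


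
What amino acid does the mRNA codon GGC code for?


Standard genetic code lookup.
Codon GGC -> Gly

Gly


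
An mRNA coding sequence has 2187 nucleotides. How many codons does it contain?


codons = nucleotides / 3
codons = 2187 / 3 = 729

729


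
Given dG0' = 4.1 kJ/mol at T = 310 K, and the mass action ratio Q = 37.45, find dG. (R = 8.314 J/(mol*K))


dG = dG0' + RT * ln(Q) / 1000
dG = 4.1 + 8.314 * 310 * ln(37.45) / 1000
dG = 13.4377 kJ/mol

13.4377 kJ/mol


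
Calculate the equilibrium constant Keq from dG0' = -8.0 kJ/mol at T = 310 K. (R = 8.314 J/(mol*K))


Keq = exp(-dG0 * 1000 / (R * T))
Keq = exp(-(-8.0) * 1000 / (8.314 * 310))
Keq = 22.2864

22.2864


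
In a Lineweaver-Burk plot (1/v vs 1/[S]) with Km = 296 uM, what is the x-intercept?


x-intercept = -1/Km
= -1/296
= -0.0034 1/uM

-0.0034 1/uM


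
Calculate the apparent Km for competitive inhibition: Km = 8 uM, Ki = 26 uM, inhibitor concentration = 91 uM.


Km_app = Km * (1 + [I]/Ki)
Km_app = 8 * (1 + 91/26)
Km_app = 36.0 uM

36.0 uM


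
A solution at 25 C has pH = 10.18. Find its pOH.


pOH = 14 - pH
pOH = 14 - 10.18
pOH = 3.82

3.82


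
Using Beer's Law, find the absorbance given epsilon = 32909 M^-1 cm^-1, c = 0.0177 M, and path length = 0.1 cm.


A = epsilon * c * l
A = 32909 * 0.0177 * 0.1
A = 58.2489

58.2489


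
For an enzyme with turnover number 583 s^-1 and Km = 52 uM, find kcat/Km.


Catalytic efficiency = kcat / Km
= 583 / 52
= 11.2115 uM^-1*s^-1

11.2115 uM^-1*s^-1


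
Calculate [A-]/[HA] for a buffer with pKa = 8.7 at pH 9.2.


[A-]/[HA] = 10^(pH - pKa)
= 10^(9.2 - 8.7)
= 3.1623

3.1623


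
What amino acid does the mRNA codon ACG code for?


Standard genetic code lookup.
Codon ACG -> Thr

Thr


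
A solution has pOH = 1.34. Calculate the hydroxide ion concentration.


[OH-] = 10^(-pOH)
[OH-] = 10^(-1.34)
[OH-] = 0.0457 M

0.0457 M


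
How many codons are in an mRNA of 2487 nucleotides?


codons = nucleotides / 3
codons = 2487 / 3 = 829

829


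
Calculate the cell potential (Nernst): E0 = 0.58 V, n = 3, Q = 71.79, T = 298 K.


E = E0 - (RT/nF) * ln(Q)
E = 0.58 - (8.314 * 298 / (3 * 96485)) * ln(71.79)
E = 0.5434 V

0.5434 V


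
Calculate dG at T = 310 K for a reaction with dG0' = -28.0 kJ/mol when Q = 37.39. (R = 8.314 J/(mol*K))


dG = dG0' + RT * ln(Q) / 1000
dG = -28.0 + 8.314 * 310 * ln(37.39) / 1000
dG = -18.6664 kJ/mol

-18.6664 kJ/mol


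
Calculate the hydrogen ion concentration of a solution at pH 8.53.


[H+] = 10^(-pH)
[H+] = 10^(-8.53)
[H+] = 2.951e-09 M

2.951e-09 M


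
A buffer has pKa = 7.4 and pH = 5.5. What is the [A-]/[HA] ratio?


[A-]/[HA] = 10^(pH - pKa)
= 10^(5.5 - 7.4)
= 0.0126

0.0126


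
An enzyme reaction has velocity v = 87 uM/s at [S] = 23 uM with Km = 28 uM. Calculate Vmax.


Vmax = v * (Km + [S]) / [S]
Vmax = 87 * (28 + 23) / 23
Vmax = 192.913 uM/s

192.913 uM/s


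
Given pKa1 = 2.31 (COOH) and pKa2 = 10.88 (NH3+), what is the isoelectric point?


pI = (pKa1 + pKa2) / 2
pI = (2.31 + 10.88) / 2
pI = 6.595

6.595


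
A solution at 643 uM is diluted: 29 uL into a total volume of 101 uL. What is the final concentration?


C2 = C1 * V1 / V2
C2 = 643 * 29 / 101
C2 = 184.6238 uM

184.6238 uM


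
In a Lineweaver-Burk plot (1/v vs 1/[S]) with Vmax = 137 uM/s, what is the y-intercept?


y-intercept = 1/Vmax
= 1/137
= 0.0073 s/uM

0.0073 s/uM


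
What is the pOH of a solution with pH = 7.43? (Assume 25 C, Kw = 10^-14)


pOH = 14 - pH
pOH = 14 - 7.43
pOH = 6.57

6.57


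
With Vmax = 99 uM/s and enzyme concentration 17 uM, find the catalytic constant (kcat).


kcat = Vmax / [E]t
kcat = 99 / 17
kcat = 5.8235 s^-1

5.8235 s^-1


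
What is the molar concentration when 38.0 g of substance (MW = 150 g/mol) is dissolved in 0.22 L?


C = (mass / MW) / volume
C = (38.0 / 150) / 0.22
C = 1.1515 M

1.1515 M


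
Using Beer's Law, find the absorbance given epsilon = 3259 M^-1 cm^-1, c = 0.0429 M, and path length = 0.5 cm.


A = epsilon * c * l
A = 3259 * 0.0429 * 0.5
A = 69.9056

69.9056


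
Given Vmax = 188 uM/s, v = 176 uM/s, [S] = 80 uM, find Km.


Km = [S] * (Vmax - v) / v
Km = 80 * (188 - 176) / 176
Km = 5.4545 uM

5.4545 uM


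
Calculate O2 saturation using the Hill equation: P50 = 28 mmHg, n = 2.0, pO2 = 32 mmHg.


Y = pO2^n / (P50^n + pO2^n)
Y = 32^2.0 / (28^2.0 + 32^2.0)
Y = 56.64%

56.64%


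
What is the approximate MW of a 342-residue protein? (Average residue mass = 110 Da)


MW = n_residues * 110 Da
MW = 342 * 110
MW = 37620 Da

37620 Da


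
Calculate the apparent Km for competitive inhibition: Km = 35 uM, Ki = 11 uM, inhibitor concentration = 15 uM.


Km_app = Km * (1 + [I]/Ki)
Km_app = 35 * (1 + 15/11)
Km_app = 82.7273 uM

82.7273 uM


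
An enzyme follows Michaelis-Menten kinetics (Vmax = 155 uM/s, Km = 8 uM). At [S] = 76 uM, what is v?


v = Vmax * [S] / (Km + [S])
v = 155 * 76 / (8 + 76)
v = 140.2381 uM/s

140.2381 uM/s


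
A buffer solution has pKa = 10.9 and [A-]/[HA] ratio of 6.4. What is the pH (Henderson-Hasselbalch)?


pH = pKa + log10([A-]/[HA])
pH = 10.9 + log10(6.4)
pH = 11.7062

11.7062


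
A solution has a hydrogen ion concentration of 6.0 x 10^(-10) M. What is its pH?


pH = -log10([H+])
pH = -log10(6.0 x 10^(-10))
pH = 9.2218

9.2218


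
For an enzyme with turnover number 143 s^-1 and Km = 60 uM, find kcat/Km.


Catalytic efficiency = kcat / Km
= 143 / 60
= 2.3833 uM^-1*s^-1

2.3833 uM^-1*s^-1


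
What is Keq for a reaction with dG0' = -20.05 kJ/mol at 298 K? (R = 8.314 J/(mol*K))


Keq = exp(-dG0 * 1000 / (R * T))
Keq = exp(-(-20.05) * 1000 / (8.314 * 298))
Keq = 3270.1801

3270.1801


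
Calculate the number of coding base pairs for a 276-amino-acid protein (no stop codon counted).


Each amino acid = 1 codon = 3 bp
bp = 276 * 3 = 828 bp

828 bp


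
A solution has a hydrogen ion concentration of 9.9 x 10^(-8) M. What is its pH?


pH = -log10([H+])
pH = -log10(9.9 x 10^(-8))
pH = 7.0044

7.0044


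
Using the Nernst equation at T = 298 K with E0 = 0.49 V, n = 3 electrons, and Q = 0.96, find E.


E = E0 - (RT/nF) * ln(Q)
E = 0.49 - (8.314 * 298 / (3 * 96485)) * ln(0.96)
E = 0.4903 V

0.4903 V


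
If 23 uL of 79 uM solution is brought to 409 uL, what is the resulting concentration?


C2 = C1 * V1 / V2
C2 = 79 * 23 / 409
C2 = 4.4425 uM

4.4425 uM


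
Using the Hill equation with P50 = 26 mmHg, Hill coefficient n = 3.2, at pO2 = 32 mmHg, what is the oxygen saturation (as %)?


Y = pO2^n / (P50^n + pO2^n)
Y = 32^3.2 / (26^3.2 + 32^3.2)
Y = 66.03%

66.03%


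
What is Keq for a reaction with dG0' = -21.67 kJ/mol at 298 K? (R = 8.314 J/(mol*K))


Keq = exp(-dG0 * 1000 / (R * T))
Keq = exp(-(-21.67) * 1000 / (8.314 * 298))
Keq = 6288.4274

6288.4274


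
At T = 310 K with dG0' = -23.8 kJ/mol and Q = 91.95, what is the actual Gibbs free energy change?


dG = dG0' + RT * ln(Q) / 1000
dG = -23.8 + 8.314 * 310 * ln(91.95) / 1000
dG = -12.1472 kJ/mol

-12.1472 kJ/mol


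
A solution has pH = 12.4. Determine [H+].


[H+] = 10^(-pH)
[H+] = 10^(-12.4)
[H+] = 3.981e-13 M

3.981e-13 M


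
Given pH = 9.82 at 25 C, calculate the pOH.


pOH = 14 - pH
pOH = 14 - 9.82
pOH = 4.18

4.18


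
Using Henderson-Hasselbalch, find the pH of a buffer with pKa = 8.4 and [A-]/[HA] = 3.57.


pH = pKa + log10([A-]/[HA])
pH = 8.4 + log10(3.57)
pH = 8.9527

8.9527


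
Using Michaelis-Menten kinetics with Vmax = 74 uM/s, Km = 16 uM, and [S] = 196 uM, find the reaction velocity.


v = Vmax * [S] / (Km + [S])
v = 74 * 196 / (16 + 196)
v = 68.4151 uM/s

68.4151 uM/s


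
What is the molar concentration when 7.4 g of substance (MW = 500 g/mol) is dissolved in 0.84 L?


C = (mass / MW) / volume
C = (7.4 / 500) / 0.84
C = 0.0176 M

0.0176 M


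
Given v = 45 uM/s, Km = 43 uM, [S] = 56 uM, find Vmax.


Vmax = v * (Km + [S]) / [S]
Vmax = 45 * (43 + 56) / 56
Vmax = 79.5536 uM/s

79.5536 uM/s


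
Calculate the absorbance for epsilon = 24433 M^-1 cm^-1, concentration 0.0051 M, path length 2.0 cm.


A = epsilon * c * l
A = 24433 * 0.0051 * 2.0
A = 249.2166

249.2166


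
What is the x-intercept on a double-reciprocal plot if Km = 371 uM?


x-intercept = -1/Km
= -1/371
= -0.0027 1/uM

-0.0027 1/uM


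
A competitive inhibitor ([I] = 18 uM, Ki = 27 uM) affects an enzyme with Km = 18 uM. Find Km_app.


Km_app = Km * (1 + [I]/Ki)
Km_app = 18 * (1 + 18/27)
Km_app = 30.0 uM

30.0 uM


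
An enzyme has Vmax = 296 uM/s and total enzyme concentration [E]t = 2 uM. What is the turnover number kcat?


kcat = Vmax / [E]t
kcat = 296 / 2
kcat = 148.0 s^-1

148.0 s^-1


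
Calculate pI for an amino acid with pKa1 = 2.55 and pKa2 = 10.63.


pI = (pKa1 + pKa2) / 2
pI = (2.55 + 10.63) / 2
pI = 6.59

6.59


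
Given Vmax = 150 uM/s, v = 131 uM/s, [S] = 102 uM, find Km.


Km = [S] * (Vmax - v) / v
Km = 102 * (150 - 131) / 131
Km = 14.7939 uM

14.7939 uM


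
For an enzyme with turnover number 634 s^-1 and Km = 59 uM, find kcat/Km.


Catalytic efficiency = kcat / Km
= 634 / 59
= 10.7458 uM^-1*s^-1

10.7458 uM^-1*s^-1


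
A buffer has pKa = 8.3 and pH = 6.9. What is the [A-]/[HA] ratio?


[A-]/[HA] = 10^(pH - pKa)
= 10^(6.9 - 8.3)
= 0.0398

0.0398


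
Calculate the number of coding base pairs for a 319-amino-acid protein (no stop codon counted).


Each amino acid = 1 codon = 3 bp
bp = 319 * 3 = 957 bp

957 bp


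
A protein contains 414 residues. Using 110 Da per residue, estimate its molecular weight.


MW = n_residues * 110 Da
MW = 414 * 110
MW = 45540 Da

45540 Da


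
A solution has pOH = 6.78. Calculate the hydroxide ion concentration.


[OH-] = 10^(-pOH)
[OH-] = 10^(-6.78)
[OH-] = 1.660e-07 M

1.660e-07 M


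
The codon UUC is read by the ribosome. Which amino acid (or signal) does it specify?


Standard genetic code lookup.
Codon UUC -> Phe

Phe


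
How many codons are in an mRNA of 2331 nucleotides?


codons = nucleotides / 3
codons = 2331 / 3 = 777

777


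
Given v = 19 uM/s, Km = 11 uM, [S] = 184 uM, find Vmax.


Vmax = v * (Km + [S]) / [S]
Vmax = 19 * (11 + 184) / 184
Vmax = 20.1359 uM/s

20.1359 uM/s


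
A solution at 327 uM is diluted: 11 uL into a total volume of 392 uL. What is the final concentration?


C2 = C1 * V1 / V2
C2 = 327 * 11 / 392
C2 = 9.176 uM

9.176 uM


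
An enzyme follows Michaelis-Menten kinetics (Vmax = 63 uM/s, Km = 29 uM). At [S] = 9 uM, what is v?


v = Vmax * [S] / (Km + [S])
v = 63 * 9 / (29 + 9)
v = 14.9211 uM/s

14.9211 uM/s


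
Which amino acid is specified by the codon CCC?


Standard genetic code lookup.
Codon CCC -> Pro

Pro


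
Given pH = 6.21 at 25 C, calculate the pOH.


pOH = 14 - pH
pOH = 14 - 6.21
pOH = 7.79

7.79


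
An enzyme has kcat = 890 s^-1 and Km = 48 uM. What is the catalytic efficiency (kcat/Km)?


Catalytic efficiency = kcat / Km
= 890 / 48
= 18.5417 uM^-1*s^-1

18.5417 uM^-1*s^-1


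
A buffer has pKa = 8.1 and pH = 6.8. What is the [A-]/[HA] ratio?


[A-]/[HA] = 10^(pH - pKa)
= 10^(6.8 - 8.1)
= 0.0501

0.0501


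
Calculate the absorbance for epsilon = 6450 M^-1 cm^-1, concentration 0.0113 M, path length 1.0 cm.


A = epsilon * c * l
A = 6450 * 0.0113 * 1.0
A = 72.885

72.885


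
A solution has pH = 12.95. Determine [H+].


[H+] = 10^(-pH)
[H+] = 10^(-12.95)
[H+] = 1.122e-13 M

1.122e-13 M


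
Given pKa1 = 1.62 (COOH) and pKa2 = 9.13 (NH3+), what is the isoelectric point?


pI = (pKa1 + pKa2) / 2
pI = (1.62 + 9.13) / 2
pI = 5.375

5.375


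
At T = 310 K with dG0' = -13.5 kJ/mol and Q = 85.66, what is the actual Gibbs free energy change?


dG = dG0' + RT * ln(Q) / 1000
dG = -13.5 + 8.314 * 310 * ln(85.66) / 1000
dG = -2.0298 kJ/mol

-2.0298 kJ/mol


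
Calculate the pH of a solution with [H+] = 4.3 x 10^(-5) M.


pH = -log10([H+])
pH = -log10(4.3 x 10^(-5))
pH = 4.3665

4.3665


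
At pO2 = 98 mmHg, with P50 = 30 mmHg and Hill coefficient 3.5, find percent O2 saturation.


Y = pO2^n / (P50^n + pO2^n)
Y = 98^3.5 / (30^3.5 + 98^3.5)
Y = 98.44%

98.44%


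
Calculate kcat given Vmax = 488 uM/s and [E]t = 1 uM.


kcat = Vmax / [E]t
kcat = 488 / 1
kcat = 488.0 s^-1

488.0 s^-1


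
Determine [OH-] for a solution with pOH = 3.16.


[OH-] = 10^(-pOH)
[OH-] = 10^(-3.16)
[OH-] = 6.918e-04 M

6.918e-04 M


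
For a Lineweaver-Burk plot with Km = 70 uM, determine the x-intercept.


x-intercept = -1/Km
= -1/70
= -0.0143 1/uM

-0.0143 1/uM


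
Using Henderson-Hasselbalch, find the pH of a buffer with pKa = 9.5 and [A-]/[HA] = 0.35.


pH = pKa + log10([A-]/[HA])
pH = 9.5 + log10(0.35)
pH = 9.0441

9.0441


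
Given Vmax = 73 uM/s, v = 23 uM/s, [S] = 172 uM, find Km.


Km = [S] * (Vmax - v) / v
Km = 172 * (73 - 23) / 23
Km = 373.913 uM

373.913 uM


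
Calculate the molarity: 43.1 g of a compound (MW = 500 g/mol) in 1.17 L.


C = (mass / MW) / volume
C = (43.1 / 500) / 1.17
C = 0.0737 M

0.0737 M


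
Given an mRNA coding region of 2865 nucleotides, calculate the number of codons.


codons = nucleotides / 3
codons = 2865 / 3 = 955

955


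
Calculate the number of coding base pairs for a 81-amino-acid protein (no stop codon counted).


Each amino acid = 1 codon = 3 bp
bp = 81 * 3 = 243 bp

243 bp


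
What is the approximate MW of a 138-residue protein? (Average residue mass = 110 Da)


MW = n_residues * 110 Da
MW = 138 * 110
MW = 15180 Da

15180 Da


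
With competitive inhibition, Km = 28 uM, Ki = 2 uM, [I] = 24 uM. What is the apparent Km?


Km_app = Km * (1 + [I]/Ki)
Km_app = 28 * (1 + 24/2)
Km_app = 364.0 uM

364.0 uM


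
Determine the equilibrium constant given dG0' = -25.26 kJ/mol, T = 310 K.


Keq = exp(-dG0 * 1000 / (R * T))
Keq = exp(-(-25.26) * 1000 / (8.314 * 310))
Keq = 18048.2206

18048.2206


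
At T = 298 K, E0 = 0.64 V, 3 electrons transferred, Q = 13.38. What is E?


E = E0 - (RT/nF) * ln(Q)
E = 0.64 - (8.314 * 298 / (3 * 96485)) * ln(13.38)
E = 0.6178 V

0.6178 V


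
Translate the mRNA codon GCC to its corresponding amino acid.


Standard genetic code lookup.
Codon GCC -> Ala

Ala


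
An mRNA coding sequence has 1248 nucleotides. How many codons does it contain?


codons = nucleotides / 3
codons = 1248 / 3 = 416

416


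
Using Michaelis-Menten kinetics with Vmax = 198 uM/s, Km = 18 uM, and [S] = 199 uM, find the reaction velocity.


v = Vmax * [S] / (Km + [S])
v = 198 * 199 / (18 + 199)
v = 181.576 uM/s

181.576 uM/s


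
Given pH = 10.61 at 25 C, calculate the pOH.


pOH = 14 - pH
pOH = 14 - 10.61
pOH = 3.39

3.39


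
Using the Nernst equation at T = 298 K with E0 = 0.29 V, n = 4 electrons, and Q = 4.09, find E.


E = E0 - (RT/nF) * ln(Q)
E = 0.29 - (8.314 * 298 / (4 * 96485)) * ln(4.09)
E = 0.281 V

0.281 V


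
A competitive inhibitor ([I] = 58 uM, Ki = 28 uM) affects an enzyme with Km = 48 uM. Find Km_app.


Km_app = Km * (1 + [I]/Ki)
Km_app = 48 * (1 + 58/28)
Km_app = 147.4286 uM

147.4286 uM


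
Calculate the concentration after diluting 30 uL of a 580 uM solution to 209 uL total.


C2 = C1 * V1 / V2
C2 = 580 * 30 / 209
C2 = 83.2536 uM

83.2536 uM


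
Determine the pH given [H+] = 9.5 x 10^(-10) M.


pH = -log10([H+])
pH = -log10(9.5 x 10^(-10))
pH = 9.0223

9.0223


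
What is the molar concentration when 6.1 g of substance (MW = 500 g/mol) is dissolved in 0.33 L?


C = (mass / MW) / volume
C = (6.1 / 500) / 0.33
C = 0.037 M

0.037 M


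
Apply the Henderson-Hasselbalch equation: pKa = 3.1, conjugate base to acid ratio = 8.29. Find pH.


pH = pKa + log10([A-]/[HA])
pH = 3.1 + log10(8.29)
pH = 4.0186

4.0186


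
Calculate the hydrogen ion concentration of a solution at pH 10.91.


[H+] = 10^(-pH)
[H+] = 10^(-10.91)
[H+] = 1.230e-11 M

1.230e-11 M


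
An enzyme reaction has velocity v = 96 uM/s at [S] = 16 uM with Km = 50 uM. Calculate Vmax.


Vmax = v * (Km + [S]) / [S]
Vmax = 96 * (50 + 16) / 16
Vmax = 396.0 uM/s

396.0 uM/s


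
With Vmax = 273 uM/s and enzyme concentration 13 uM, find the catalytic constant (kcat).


kcat = Vmax / [E]t
kcat = 273 / 13
kcat = 21.0 s^-1

21.0 s^-1


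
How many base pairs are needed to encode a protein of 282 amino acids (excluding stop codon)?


Each amino acid = 1 codon = 3 bp
bp = 282 * 3 = 846 bp

846 bp


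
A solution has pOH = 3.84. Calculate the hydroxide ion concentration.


[OH-] = 10^(-pOH)
[OH-] = 10^(-3.84)
[OH-] = 1.445e-04 M

1.445e-04 M


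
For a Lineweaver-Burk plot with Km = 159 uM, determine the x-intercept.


x-intercept = -1/Km
= -1/159
= -0.0063 1/uM

-0.0063 1/uM


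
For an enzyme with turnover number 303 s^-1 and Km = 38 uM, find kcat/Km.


Catalytic efficiency = kcat / Km
= 303 / 38
= 7.9737 uM^-1*s^-1

7.9737 uM^-1*s^-1


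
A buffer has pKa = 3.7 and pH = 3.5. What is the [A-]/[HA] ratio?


[A-]/[HA] = 10^(pH - pKa)
= 10^(3.5 - 3.7)
= 0.631

0.631


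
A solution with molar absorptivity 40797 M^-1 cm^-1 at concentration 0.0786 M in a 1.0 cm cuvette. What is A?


A = epsilon * c * l
A = 40797 * 0.0786 * 1.0
A = 3206.6442

3206.6442


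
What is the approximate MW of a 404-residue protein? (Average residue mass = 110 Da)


MW = n_residues * 110 Da
MW = 404 * 110
MW = 44440 Da

44440 Da


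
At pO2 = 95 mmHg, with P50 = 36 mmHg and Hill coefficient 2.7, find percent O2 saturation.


Y = pO2^n / (P50^n + pO2^n)
Y = 95^2.7 / (36^2.7 + 95^2.7)
Y = 93.21%

93.21%


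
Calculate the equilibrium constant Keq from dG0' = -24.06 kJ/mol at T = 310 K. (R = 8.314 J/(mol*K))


Keq = exp(-dG0 * 1000 / (R * T))
Keq = exp(-(-24.06) * 1000 / (8.314 * 310))
Keq = 11329.9627

11329.9627


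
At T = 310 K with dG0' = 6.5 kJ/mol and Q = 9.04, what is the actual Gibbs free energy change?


dG = dG0' + RT * ln(Q) / 1000
dG = 6.5 + 8.314 * 310 * ln(9.04) / 1000
dG = 12.1744 kJ/mol

12.1744 kJ/mol


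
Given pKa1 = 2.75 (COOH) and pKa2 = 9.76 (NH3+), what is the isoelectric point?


pI = (pKa1 + pKa2) / 2
pI = (2.75 + 9.76) / 2
pI = 6.255

6.255


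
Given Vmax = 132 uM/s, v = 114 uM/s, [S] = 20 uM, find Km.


Km = [S] * (Vmax - v) / v
Km = 20 * (132 - 114) / 114
Km = 3.1579 uM

3.1579 uM


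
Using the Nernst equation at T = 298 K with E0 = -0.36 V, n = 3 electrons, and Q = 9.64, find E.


E = E0 - (RT/nF) * ln(Q)
E = -0.36 - (8.314 * 298 / (3 * 96485)) * ln(9.64)
E = -0.3794 V

-0.3794 V


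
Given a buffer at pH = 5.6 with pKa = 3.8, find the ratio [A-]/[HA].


[A-]/[HA] = 10^(pH - pKa)
= 10^(5.6 - 3.8)
= 63.0957

63.0957


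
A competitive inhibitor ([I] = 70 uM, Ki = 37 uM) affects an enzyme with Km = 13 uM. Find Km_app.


Km_app = Km * (1 + [I]/Ki)
Km_app = 13 * (1 + 70/37)
Km_app = 37.5946 uM

37.5946 uM


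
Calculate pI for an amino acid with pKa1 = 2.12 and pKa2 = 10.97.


pI = (pKa1 + pKa2) / 2
pI = (2.12 + 10.97) / 2
pI = 6.545

6.545


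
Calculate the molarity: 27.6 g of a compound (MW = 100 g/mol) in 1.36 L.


C = (mass / MW) / volume
C = (27.6 / 100) / 1.36
C = 0.2029 M

0.2029 M


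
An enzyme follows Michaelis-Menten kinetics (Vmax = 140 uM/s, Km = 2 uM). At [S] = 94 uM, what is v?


v = Vmax * [S] / (Km + [S])
v = 140 * 94 / (2 + 94)
v = 137.0833 uM/s

137.0833 uM/s


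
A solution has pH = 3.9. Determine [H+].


[H+] = 10^(-pH)
[H+] = 10^(-3.9)
[H+] = 1.259e-04 M

1.259e-04 M


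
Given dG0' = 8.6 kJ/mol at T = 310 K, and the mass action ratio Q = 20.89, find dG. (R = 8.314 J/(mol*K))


dG = dG0' + RT * ln(Q) / 1000
dG = 8.6 + 8.314 * 310 * ln(20.89) / 1000
dG = 16.4332 kJ/mol

16.4332 kJ/mol


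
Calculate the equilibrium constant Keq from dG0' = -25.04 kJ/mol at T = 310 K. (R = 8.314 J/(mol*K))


Keq = exp(-dG0 * 1000 / (R * T))
Keq = exp(-(-25.04) * 1000 / (8.314 * 310))
Keq = 16571.5567

16571.5567


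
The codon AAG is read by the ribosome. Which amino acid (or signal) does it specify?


Standard genetic code lookup.
Codon AAG -> Lys

Lys


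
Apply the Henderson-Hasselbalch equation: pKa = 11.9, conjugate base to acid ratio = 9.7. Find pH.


pH = pKa + log10([A-]/[HA])
pH = 11.9 + log10(9.7)
pH = 12.8868

12.8868


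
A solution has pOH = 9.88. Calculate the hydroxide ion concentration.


[OH-] = 10^(-pOH)
[OH-] = 10^(-9.88)
[OH-] = 1.318e-10 M

1.318e-10 M


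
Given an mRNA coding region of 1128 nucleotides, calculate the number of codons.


codons = nucleotides / 3
codons = 1128 / 3 = 376

376


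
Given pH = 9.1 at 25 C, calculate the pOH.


pOH = 14 - pH
pOH = 14 - 9.1
pOH = 4.9

4.9


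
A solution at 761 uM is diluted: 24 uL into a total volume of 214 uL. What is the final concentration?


C2 = C1 * V1 / V2
C2 = 761 * 24 / 214
C2 = 85.3458 uM

85.3458 uM


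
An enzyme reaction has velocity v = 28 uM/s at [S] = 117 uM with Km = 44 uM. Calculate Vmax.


Vmax = v * (Km + [S]) / [S]
Vmax = 28 * (44 + 117) / 117
Vmax = 38.5299 uM/s

38.5299 uM/s


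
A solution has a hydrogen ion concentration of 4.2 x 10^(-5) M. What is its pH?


pH = -log10([H+])
pH = -log10(4.2 x 10^(-5))
pH = 4.3768

4.3768


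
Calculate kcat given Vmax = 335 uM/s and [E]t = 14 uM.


kcat = Vmax / [E]t
kcat = 335 / 14
kcat = 23.9286 s^-1

23.9286 s^-1


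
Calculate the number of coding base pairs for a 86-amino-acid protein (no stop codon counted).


Each amino acid = 1 codon = 3 bp
bp = 86 * 3 = 258 bp

258 bp


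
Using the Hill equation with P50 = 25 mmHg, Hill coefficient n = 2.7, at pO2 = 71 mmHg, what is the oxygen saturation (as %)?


Y = pO2^n / (P50^n + pO2^n)
Y = 71^2.7 / (25^2.7 + 71^2.7)
Y = 94.37%

94.37%


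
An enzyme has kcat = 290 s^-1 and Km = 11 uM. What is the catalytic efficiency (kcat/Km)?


Catalytic efficiency = kcat / Km
= 290 / 11
= 26.3636 uM^-1*s^-1

26.3636 uM^-1*s^-1
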